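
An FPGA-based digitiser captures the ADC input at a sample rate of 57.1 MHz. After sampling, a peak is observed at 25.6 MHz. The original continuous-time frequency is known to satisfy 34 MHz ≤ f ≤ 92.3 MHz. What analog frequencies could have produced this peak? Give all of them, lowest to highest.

82.7 MHz, 88.6 MHz

Frequencies that alias to 25.6 MHz are k·fs ± 25.6 MHz for integer k ≥ 0.
k=0: 25.6 MHz.
k=1: 31.5 MHz, 82.7 MHz.
k=2: 88.6 MHz, 139.8 MHz.
k=3: 145.7 MHz, 196.9 MHz.
Within [34 MHz, 92.3 MHz]: 82.7 MHz, 88.6 MHz.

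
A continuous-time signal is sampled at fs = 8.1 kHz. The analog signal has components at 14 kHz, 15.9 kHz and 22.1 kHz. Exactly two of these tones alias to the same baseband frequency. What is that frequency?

fs/2 = 4.05 kHz.
14 kHz mod fs = 5.9 kHz.
5.9 kHz > fs/2 = 4.05 kHz, folds to fs − 5.9 kHz = 2.2 kHz.
15.9 kHz mod fs = 7.8 kHz.
7.8 kHz > fs/2 = 4.05 kHz, folds to fs − 7.8 kHz = 0.3 kHz.
22.1 kHz mod fs = 5.9 kHz.
5.9 kHz > fs/2 = 4.05 kHz, folds to fs − 5.9 kHz = 2.2 kHz.
14 kHz and 22.1 kHz both map to 2.2 kHz.

2.2 kHz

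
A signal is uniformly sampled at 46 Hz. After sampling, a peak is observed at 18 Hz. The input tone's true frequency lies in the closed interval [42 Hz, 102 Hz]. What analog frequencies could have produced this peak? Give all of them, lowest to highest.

64 Hz, 74 Hz

Frequencies that alias to 18 Hz are k·fs ± 18 Hz for integer k ≥ 0.
k=0: 18 Hz.
k=1: 28 Hz, 64 Hz.
k=2: 74 Hz, 110 Hz.
k=3: 120 Hz, 156 Hz.
Within [42 Hz, 102 Hz]: 64 Hz, 74 Hz.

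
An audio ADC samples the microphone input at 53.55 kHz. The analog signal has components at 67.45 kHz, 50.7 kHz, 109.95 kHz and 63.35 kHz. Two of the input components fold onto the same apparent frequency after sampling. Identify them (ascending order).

50.7 kHz, 109.95 kHz

fs/2 = 26.775 kHz.
67.45 kHz mod fs = 13.9 kHz.
13.9 kHz ≤ fs/2 = 26.775 kHz, appears at 13.9 kHz.
50.7 kHz > fs/2 = 26.775 kHz, folds to fs − 50.7 kHz = 2.85 kHz.
109.95 kHz mod fs = 2.85 kHz.
2.85 kHz ≤ fs/2 = 26.775 kHz, appears at 2.85 kHz.
63.35 kHz mod fs = 9.8 kHz.
9.8 kHz ≤ fs/2 = 26.775 kHz, appears at 9.8 kHz.
50.7 kHz and 109.95 kHz both map to 2.85 kHz.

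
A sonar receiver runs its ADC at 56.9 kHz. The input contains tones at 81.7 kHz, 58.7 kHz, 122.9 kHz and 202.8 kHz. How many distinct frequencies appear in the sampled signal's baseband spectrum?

fs/2 = 28.45 kHz.
81.7 kHz mod fs = 24.8 kHz.
24.8 kHz ≤ fs/2 = 28.45 kHz, appears at 24.8 kHz.
58.7 kHz mod fs = 1.8 kHz.
1.8 kHz ≤ fs/2 = 28.45 kHz, appears at 1.8 kHz.
122.9 kHz mod fs = 9.1 kHz.
9.1 kHz ≤ fs/2 = 28.45 kHz, appears at 9.1 kHz.
202.8 kHz mod fs = 32.1 kHz.
32.1 kHz > fs/2 = 28.45 kHz, folds to fs − 32.1 kHz = 24.8 kHz.
Distinct values: {1.8 kHz, 9.1 kHz, 24.8 kHz} → 3.

3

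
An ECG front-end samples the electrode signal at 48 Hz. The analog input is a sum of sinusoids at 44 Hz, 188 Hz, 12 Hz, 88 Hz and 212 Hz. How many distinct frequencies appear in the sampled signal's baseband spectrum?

4

fs/2 = 24 Hz.
44 Hz > fs/2 = 24 Hz, folds to fs − 44 Hz = 4 Hz.
188 Hz mod fs = 44 Hz.
44 Hz > fs/2 = 24 Hz, folds to fs − 44 Hz = 4 Hz.
12 Hz ≤ fs/2 = 24 Hz, passes unchanged.
88 Hz mod fs = 40 Hz.
40 Hz > fs/2 = 24 Hz, folds to fs − 40 Hz = 8 Hz.
212 Hz mod fs = 20 Hz.
20 Hz ≤ fs/2 = 24 Hz, appears at 20 Hz.
Distinct values: {4 Hz, 8 Hz, 12 Hz, 20 Hz} → 4.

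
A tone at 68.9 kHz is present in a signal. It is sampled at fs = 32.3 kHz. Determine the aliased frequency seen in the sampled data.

68.9 kHz mod fs = 4.3 kHz.
4.3 kHz ≤ fs/2 = 16.15 kHz, appears at 4.3 kHz.

4.3 kHz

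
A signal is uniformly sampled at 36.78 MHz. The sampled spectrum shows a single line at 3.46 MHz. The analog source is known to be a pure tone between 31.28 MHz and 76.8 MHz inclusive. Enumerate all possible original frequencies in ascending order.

Frequencies that alias to 3.46 MHz are k·fs ± 3.46 MHz for integer k ≥ 0.
k=0: 3.46 MHz.
k=1: 33.32 MHz, 40.24 MHz.
k=2: 70.1 MHz, 77.02 MHz.
k=3: 106.88 MHz, 113.8 MHz.
Within [31.28 MHz, 76.8 MHz]: 33.32 MHz, 40.24 MHz, 70.1 MHz.

33.32 MHz, 40.24 MHz, 70.1 MHz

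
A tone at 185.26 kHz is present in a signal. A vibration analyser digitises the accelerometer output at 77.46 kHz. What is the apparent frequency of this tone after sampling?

185.26 kHz mod fs = 30.34 kHz.
30.34 kHz ≤ fs/2 = 38.73 kHz, appears at 30.34 kHz.

30.34 kHz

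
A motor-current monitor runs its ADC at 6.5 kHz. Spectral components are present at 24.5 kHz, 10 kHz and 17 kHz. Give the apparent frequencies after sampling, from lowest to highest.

1.5 kHz, 2.5 kHz, 3 kHz

fs/2 = 3.25 kHz.
24.5 kHz mod fs = 5 kHz.
5 kHz > fs/2 = 3.25 kHz, folds to fs − 5 kHz = 1.5 kHz.
10 kHz mod fs = 3.5 kHz.
3.5 kHz > fs/2 = 3.25 kHz, folds to fs − 3.5 kHz = 3 kHz.
17 kHz mod fs = 4 kHz.
4 kHz > fs/2 = 3.25 kHz, folds to fs − 4 kHz = 2.5 kHz.
Distinct values: {1.5 kHz, 2.5 kHz, 3 kHz}.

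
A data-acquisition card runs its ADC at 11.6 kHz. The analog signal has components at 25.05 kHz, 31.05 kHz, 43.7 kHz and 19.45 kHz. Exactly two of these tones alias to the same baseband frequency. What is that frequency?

fs/2 = 5.8 kHz.
25.05 kHz mod fs = 1.85 kHz.
1.85 kHz ≤ fs/2 = 5.8 kHz, appears at 1.85 kHz.
31.05 kHz mod fs = 7.85 kHz.
7.85 kHz > fs/2 = 5.8 kHz, folds to fs − 7.85 kHz = 3.75 kHz.
43.7 kHz mod fs = 8.9 kHz.
8.9 kHz > fs/2 = 5.8 kHz, folds to fs − 8.9 kHz = 2.7 kHz.
19.45 kHz mod fs = 7.85 kHz.
7.85 kHz > fs/2 = 5.8 kHz, folds to fs − 7.85 kHz = 3.75 kHz.
19.45 kHz and 31.05 kHz both map to 3.75 kHz.

3.75 kHz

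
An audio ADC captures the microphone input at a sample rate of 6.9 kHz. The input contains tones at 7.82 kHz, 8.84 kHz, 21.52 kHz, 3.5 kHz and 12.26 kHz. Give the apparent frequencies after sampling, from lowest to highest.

0.82 kHz, 0.92 kHz, 1.54 kHz, 1.94 kHz, 3.4 kHz

fs/2 = 3.45 kHz.
7.82 kHz mod fs = 0.92 kHz.
0.92 kHz ≤ fs/2 = 3.45 kHz, appears at 0.92 kHz.
8.84 kHz mod fs = 1.94 kHz.
1.94 kHz ≤ fs/2 = 3.45 kHz, appears at 1.94 kHz.
21.52 kHz mod fs = 0.82 kHz.
0.82 kHz ≤ fs/2 = 3.45 kHz, appears at 0.82 kHz.
3.5 kHz > fs/2 = 3.45 kHz, folds to fs − 3.5 kHz = 3.4 kHz.
12.26 kHz mod fs = 5.36 kHz.
5.36 kHz > fs/2 = 3.45 kHz, folds to fs − 5.36 kHz = 1.54 kHz.
Distinct values: {0.82 kHz, 0.92 kHz, 1.54 kHz, 1.94 kHz, 3.4 kHz}.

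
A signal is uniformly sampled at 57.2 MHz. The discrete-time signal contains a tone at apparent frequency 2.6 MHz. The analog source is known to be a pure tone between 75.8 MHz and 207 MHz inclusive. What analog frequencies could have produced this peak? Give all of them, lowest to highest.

Frequencies that alias to 2.6 MHz are k·fs ± 2.6 MHz for integer k ≥ 0.
k=0: 2.6 MHz.
k=1: 54.6 MHz, 59.8 MHz.
k=2: 111.8 MHz, 117 MHz.
k=3: 169 MHz, 174.2 MHz.
k=4: 226.2 MHz, 231.4 MHz.
Within [75.8 MHz, 207 MHz]: 111.8 MHz, 117 MHz, 169 MHz, 174.2 MHz.

111.8 MHz, 117 MHz, 169 MHz, 174.2 MHz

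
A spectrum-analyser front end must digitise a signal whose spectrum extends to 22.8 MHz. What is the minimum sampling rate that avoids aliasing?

45.6 MHz

Nyquist rate = 2 × 22.8 MHz = 45.6 MHz.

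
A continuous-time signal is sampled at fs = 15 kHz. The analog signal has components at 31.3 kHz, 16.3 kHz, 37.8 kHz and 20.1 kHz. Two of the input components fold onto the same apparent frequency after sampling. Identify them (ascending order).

fs/2 = 7.5 kHz.
31.3 kHz mod fs = 1.3 kHz.
1.3 kHz ≤ fs/2 = 7.5 kHz, appears at 1.3 kHz.
16.3 kHz mod fs = 1.3 kHz.
1.3 kHz ≤ fs/2 = 7.5 kHz, appears at 1.3 kHz.
37.8 kHz mod fs = 7.8 kHz.
7.8 kHz > fs/2 = 7.5 kHz, folds to fs − 7.8 kHz = 7.2 kHz.
20.1 kHz mod fs = 5.1 kHz.
5.1 kHz ≤ fs/2 = 7.5 kHz, appears at 5.1 kHz.
16.3 kHz and 31.3 kHz both map to 1.3 kHz.

16.3 kHz, 31.3 kHz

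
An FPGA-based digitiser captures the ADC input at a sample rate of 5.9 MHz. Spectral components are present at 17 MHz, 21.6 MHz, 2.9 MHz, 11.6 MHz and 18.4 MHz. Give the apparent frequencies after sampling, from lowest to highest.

0.2 MHz, 0.7 MHz, 2 MHz, 2.9 MHz

fs/2 = 2.95 MHz.
17 MHz mod fs = 5.2 MHz.
5.2 MHz > fs/2 = 2.95 MHz, folds to fs − 5.2 MHz = 0.7 MHz.
21.6 MHz mod fs = 3.9 MHz.
3.9 MHz > fs/2 = 2.95 MHz, folds to fs − 3.9 MHz = 2 MHz.
2.9 MHz ≤ fs/2 = 2.95 MHz, passes unchanged.
11.6 MHz mod fs = 5.7 MHz.
5.7 MHz > fs/2 = 2.95 MHz, folds to fs − 5.7 MHz = 0.2 MHz.
18.4 MHz mod fs = 0.7 MHz.
0.7 MHz ≤ fs/2 = 2.95 MHz, appears at 0.7 MHz.
Distinct values: {0.2 MHz, 0.7 MHz, 2 MHz, 2.9 MHz}.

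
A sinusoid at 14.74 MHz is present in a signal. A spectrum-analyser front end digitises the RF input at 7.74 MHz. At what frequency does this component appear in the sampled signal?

14.74 MHz mod fs = 7 MHz.
7 MHz > fs/2 = 3.87 MHz, folds to fs − 7 MHz = 0.74 MHz.

0.74 MHz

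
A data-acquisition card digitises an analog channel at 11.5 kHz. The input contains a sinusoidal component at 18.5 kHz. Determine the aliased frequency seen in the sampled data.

18.5 kHz mod fs = 7 kHz.
7 kHz > fs/2 = 5.75 kHz, folds to fs − 7 kHz = 4.5 kHz.

4.5 kHz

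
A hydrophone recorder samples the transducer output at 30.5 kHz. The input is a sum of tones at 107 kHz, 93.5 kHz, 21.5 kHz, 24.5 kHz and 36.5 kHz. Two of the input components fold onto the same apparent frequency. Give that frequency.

fs/2 = 15.25 kHz.
107 kHz mod fs = 15.5 kHz.
15.5 kHz > fs/2 = 15.25 kHz, folds to fs − 15.5 kHz = 15 kHz.
93.5 kHz mod fs = 2 kHz.
2 kHz ≤ fs/2 = 15.25 kHz, appears at 2 kHz.
21.5 kHz > fs/2 = 15.25 kHz, folds to fs − 21.5 kHz = 9 kHz.
24.5 kHz > fs/2 = 15.25 kHz, folds to fs − 24.5 kHz = 6 kHz.
36.5 kHz mod fs = 6 kHz.
6 kHz ≤ fs/2 = 15.25 kHz, appears at 6 kHz.
24.5 kHz and 36.5 kHz both map to 6 kHz.

6 kHz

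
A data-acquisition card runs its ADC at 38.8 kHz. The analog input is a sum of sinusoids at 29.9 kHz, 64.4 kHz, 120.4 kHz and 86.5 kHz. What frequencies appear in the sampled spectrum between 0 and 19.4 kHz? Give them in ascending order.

4 kHz, 8.9 kHz, 13.2 kHz

fs/2 = 19.4 kHz.
29.9 kHz > fs/2 = 19.4 kHz, folds to fs − 29.9 kHz = 8.9 kHz.
64.4 kHz mod fs = 25.6 kHz.
25.6 kHz > fs/2 = 19.4 kHz, folds to fs − 25.6 kHz = 13.2 kHz.
120.4 kHz mod fs = 4 kHz.
4 kHz ≤ fs/2 = 19.4 kHz, appears at 4 kHz.
86.5 kHz mod fs = 8.9 kHz.
8.9 kHz ≤ fs/2 = 19.4 kHz, appears at 8.9 kHz.
Distinct values: {4 kHz, 8.9 kHz, 13.2 kHz}.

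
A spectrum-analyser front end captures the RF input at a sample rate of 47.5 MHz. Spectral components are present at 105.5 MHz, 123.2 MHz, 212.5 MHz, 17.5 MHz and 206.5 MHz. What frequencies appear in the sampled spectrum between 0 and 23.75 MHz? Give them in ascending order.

10.5 MHz, 16.5 MHz, 17.5 MHz, 19.3 MHz, 22.5 MHz

fs/2 = 23.75 MHz.
105.5 MHz mod fs = 10.5 MHz.
10.5 MHz ≤ fs/2 = 23.75 MHz, appears at 10.5 MHz.
123.2 MHz mod fs = 28.2 MHz.
28.2 MHz > fs/2 = 23.75 MHz, folds to fs − 28.2 MHz = 19.3 MHz.
212.5 MHz mod fs = 22.5 MHz.
22.5 MHz ≤ fs/2 = 23.75 MHz, appears at 22.5 MHz.
17.5 MHz ≤ fs/2 = 23.75 MHz, passes unchanged.
206.5 MHz mod fs = 16.5 MHz.
16.5 MHz ≤ fs/2 = 23.75 MHz, appears at 16.5 MHz.
Distinct values: {10.5 MHz, 16.5 MHz, 17.5 MHz, 19.3 MHz, 22.5 MHz}.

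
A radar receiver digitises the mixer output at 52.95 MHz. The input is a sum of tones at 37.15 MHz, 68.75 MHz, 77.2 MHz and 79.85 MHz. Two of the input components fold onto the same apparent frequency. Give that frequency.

fs/2 = 26.475 MHz.
37.15 MHz > fs/2 = 26.475 MHz, folds to fs − 37.15 MHz = 15.8 MHz.
68.75 MHz mod fs = 15.8 MHz.
15.8 MHz ≤ fs/2 = 26.475 MHz, appears at 15.8 MHz.
77.2 MHz mod fs = 24.25 MHz.
24.25 MHz ≤ fs/2 = 26.475 MHz, appears at 24.25 MHz.
79.85 MHz mod fs = 26.9 MHz.
26.9 MHz > fs/2 = 26.475 MHz, folds to fs − 26.9 MHz = 26.05 MHz.
37.15 MHz and 68.75 MHz both map to 15.8 MHz.

15.8 MHz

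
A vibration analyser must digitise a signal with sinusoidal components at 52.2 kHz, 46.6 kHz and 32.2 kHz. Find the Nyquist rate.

104.4 kHz

Highest-frequency component: 52.2 kHz.
Nyquist rate = 2 × 52.2 kHz = 104.4 kHz.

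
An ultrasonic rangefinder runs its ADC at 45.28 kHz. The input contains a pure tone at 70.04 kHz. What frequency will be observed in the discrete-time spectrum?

20.52 kHz

70.04 kHz mod fs = 24.76 kHz.
24.76 kHz > fs/2 = 22.64 kHz, folds to fs − 24.76 kHz = 20.52 kHz.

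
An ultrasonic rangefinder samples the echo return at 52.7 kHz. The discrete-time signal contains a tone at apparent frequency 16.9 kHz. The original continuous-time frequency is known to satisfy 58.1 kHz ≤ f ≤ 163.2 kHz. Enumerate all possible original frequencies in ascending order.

69.6 kHz, 88.5 kHz, 122.3 kHz, 141.2 kHz

Frequencies that alias to 16.9 kHz are k·fs ± 16.9 kHz for integer k ≥ 0.
k=0: 16.9 kHz.
k=1: 35.8 kHz, 69.6 kHz.
k=2: 88.5 kHz, 122.3 kHz.
k=3: 141.2 kHz, 175 kHz.
k=4: 193.9 kHz, 227.7 kHz.
Within [58.1 kHz, 163.2 kHz]: 69.6 kHz, 88.5 kHz, 122.3 kHz, 141.2 kHz.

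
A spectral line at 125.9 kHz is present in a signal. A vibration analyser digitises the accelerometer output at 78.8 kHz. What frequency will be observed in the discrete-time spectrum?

125.9 kHz mod fs = 47.1 kHz.
47.1 kHz > fs/2 = 39.4 kHz, folds to fs − 47.1 kHz = 31.7 kHz.

31.7 kHz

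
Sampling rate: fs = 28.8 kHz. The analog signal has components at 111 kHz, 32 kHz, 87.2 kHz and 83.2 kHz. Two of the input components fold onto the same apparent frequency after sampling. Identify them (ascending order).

32 kHz, 83.2 kHz

fs/2 = 14.4 kHz.
111 kHz mod fs = 24.6 kHz.
24.6 kHz > fs/2 = 14.4 kHz, folds to fs − 24.6 kHz = 4.2 kHz.
32 kHz mod fs = 3.2 kHz.
3.2 kHz ≤ fs/2 = 14.4 kHz, appears at 3.2 kHz.
87.2 kHz mod fs = 0.8 kHz.
0.8 kHz ≤ fs/2 = 14.4 kHz, appears at 0.8 kHz.
83.2 kHz mod fs = 25.6 kHz.
25.6 kHz > fs/2 = 14.4 kHz, folds to fs − 25.6 kHz = 3.2 kHz.
32 kHz and 83.2 kHz both map to 3.2 kHz.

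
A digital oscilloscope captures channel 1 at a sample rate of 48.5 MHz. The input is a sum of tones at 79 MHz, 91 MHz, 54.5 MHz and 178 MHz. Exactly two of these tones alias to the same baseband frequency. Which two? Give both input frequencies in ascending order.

54.5 MHz, 91 MHz

fs/2 = 24.25 MHz.
79 MHz mod fs = 30.5 MHz.
30.5 MHz > fs/2 = 24.25 MHz, folds to fs − 30.5 MHz = 18 MHz.
91 MHz mod fs = 42.5 MHz.
42.5 MHz > fs/2 = 24.25 MHz, folds to fs − 42.5 MHz = 6 MHz.
54.5 MHz mod fs = 6 MHz.
6 MHz ≤ fs/2 = 24.25 MHz, appears at 6 MHz.
178 MHz mod fs = 32.5 MHz.
32.5 MHz > fs/2 = 24.25 MHz, folds to fs − 32.5 MHz = 16 MHz.
54.5 MHz and 91 MHz both map to 6 MHz.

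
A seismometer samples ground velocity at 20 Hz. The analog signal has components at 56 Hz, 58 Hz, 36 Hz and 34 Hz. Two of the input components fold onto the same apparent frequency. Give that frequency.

fs/2 = 10 Hz.
56 Hz mod fs = 16 Hz.
16 Hz > fs/2 = 10 Hz, folds to fs − 16 Hz = 4 Hz.
58 Hz mod fs = 18 Hz.
18 Hz > fs/2 = 10 Hz, folds to fs − 18 Hz = 2 Hz.
36 Hz mod fs = 16 Hz.
16 Hz > fs/2 = 10 Hz, folds to fs − 16 Hz = 4 Hz.
34 Hz mod fs = 14 Hz.
14 Hz > fs/2 = 10 Hz, folds to fs − 14 Hz = 6 Hz.
36 Hz and 56 Hz both map to 4 Hz.

4 Hz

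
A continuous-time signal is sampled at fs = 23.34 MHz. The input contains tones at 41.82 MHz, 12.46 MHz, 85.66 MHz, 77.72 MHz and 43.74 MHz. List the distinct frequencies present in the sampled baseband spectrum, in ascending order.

fs/2 = 11.67 MHz.
41.82 MHz mod fs = 18.48 MHz.
18.48 MHz > fs/2 = 11.67 MHz, folds to fs − 18.48 MHz = 4.86 MHz.
12.46 MHz > fs/2 = 11.67 MHz, folds to fs − 12.46 MHz = 10.88 MHz.
85.66 MHz mod fs = 15.64 MHz.
15.64 MHz > fs/2 = 11.67 MHz, folds to fs − 15.64 MHz = 7.7 MHz.
77.72 MHz mod fs = 7.7 MHz.
7.7 MHz ≤ fs/2 = 11.67 MHz, appears at 7.7 MHz.
43.74 MHz mod fs = 20.4 MHz.
20.4 MHz > fs/2 = 11.67 MHz, folds to fs − 20.4 MHz = 2.94 MHz.
Distinct values: {2.94 MHz, 4.86 MHz, 7.7 MHz, 10.88 MHz}.

2.94 MHz, 4.86 MHz, 7.7 MHz, 10.88 MHz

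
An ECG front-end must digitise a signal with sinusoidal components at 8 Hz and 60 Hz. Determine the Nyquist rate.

120 Hz

Highest-frequency component: 60 Hz.
Nyquist rate = 2 × 60 Hz = 120 Hz.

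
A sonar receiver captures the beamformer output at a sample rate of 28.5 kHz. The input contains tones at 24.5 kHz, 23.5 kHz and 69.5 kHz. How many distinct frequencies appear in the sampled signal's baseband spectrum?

fs/2 = 14.25 kHz.
24.5 kHz > fs/2 = 14.25 kHz, folds to fs − 24.5 kHz = 4 kHz.
23.5 kHz > fs/2 = 14.25 kHz, folds to fs − 23.5 kHz = 5 kHz.
69.5 kHz mod fs = 12.5 kHz.
12.5 kHz ≤ fs/2 = 14.25 kHz, appears at 12.5 kHz.
Distinct values: {4 kHz, 5 kHz, 12.5 kHz} → 3.

3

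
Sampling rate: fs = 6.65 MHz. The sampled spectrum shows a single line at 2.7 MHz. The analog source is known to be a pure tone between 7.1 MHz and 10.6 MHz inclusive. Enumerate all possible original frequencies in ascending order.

Frequencies that alias to 2.7 MHz are k·fs ± 2.7 MHz for integer k ≥ 0.
k=0: 2.7 MHz.
k=1: 3.95 MHz, 9.35 MHz.
k=2: 10.6 MHz, 16 MHz.
k=3: 17.25 MHz, 22.65 MHz.
Within [7.1 MHz, 10.6 MHz]: 9.35 MHz, 10.6 MHz.

9.35 MHz, 10.6 MHz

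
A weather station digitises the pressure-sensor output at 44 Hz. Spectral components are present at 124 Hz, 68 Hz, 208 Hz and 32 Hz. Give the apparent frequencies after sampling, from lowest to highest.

8 Hz, 12 Hz, 20 Hz

fs/2 = 22 Hz.
124 Hz mod fs = 36 Hz.
36 Hz > fs/2 = 22 Hz, folds to fs − 36 Hz = 8 Hz.
68 Hz mod fs = 24 Hz.
24 Hz > fs/2 = 22 Hz, folds to fs − 24 Hz = 20 Hz.
208 Hz mod fs = 32 Hz.
32 Hz > fs/2 = 22 Hz, folds to fs − 32 Hz = 12 Hz.
32 Hz > fs/2 = 22 Hz, folds to fs − 32 Hz = 12 Hz.
Distinct values: {8 Hz, 12 Hz, 20 Hz}.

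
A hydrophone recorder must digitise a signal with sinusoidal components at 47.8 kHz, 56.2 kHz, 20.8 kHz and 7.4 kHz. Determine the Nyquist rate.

112.4 kHz

Highest-frequency component: 56.2 kHz.
Nyquist rate = 2 × 56.2 kHz = 112.4 kHz.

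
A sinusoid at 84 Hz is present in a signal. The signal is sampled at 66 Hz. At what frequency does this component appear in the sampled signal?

18 Hz

84 Hz mod fs = 18 Hz.
18 Hz ≤ fs/2 = 33 Hz, appears at 18 Hz.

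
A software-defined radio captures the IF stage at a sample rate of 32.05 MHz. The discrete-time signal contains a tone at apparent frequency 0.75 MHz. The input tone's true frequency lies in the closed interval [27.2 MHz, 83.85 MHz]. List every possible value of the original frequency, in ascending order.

Frequencies that alias to 0.75 MHz are k·fs ± 0.75 MHz for integer k ≥ 0.
k=0: 0.75 MHz.
k=1: 31.3 MHz, 32.8 MHz.
k=2: 63.35 MHz, 64.85 MHz.
k=3: 95.4 MHz, 96.9 MHz.
Within [27.2 MHz, 83.85 MHz]: 31.3 MHz, 32.8 MHz, 63.35 MHz, 64.85 MHz.

31.3 MHz, 32.8 MHz, 63.35 MHz, 64.85 MHz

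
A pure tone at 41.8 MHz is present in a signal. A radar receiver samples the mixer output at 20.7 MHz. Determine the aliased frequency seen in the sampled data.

0.4 MHz

41.8 MHz mod fs = 0.4 MHz.
0.4 MHz ≤ fs/2 = 10.35 MHz, appears at 0.4 MHz.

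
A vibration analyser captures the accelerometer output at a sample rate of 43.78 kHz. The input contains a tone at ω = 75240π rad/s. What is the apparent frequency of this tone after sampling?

6.16 kHz

ω = 75240π rad/s → f = ω/(2π) = 37620 Hz = 37.62 kHz.
37.62 kHz > fs/2 = 21.89 kHz, folds to fs − 37.62 kHz = 6.16 kHz.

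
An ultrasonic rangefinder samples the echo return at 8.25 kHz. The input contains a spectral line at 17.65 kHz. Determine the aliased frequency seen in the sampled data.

17.65 kHz mod fs = 1.15 kHz.
1.15 kHz ≤ fs/2 = 4.125 kHz, appears at 1.15 kHz.

1.15 kHz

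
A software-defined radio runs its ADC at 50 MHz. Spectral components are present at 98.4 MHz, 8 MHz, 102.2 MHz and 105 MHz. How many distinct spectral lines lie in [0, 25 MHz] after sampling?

fs/2 = 25 MHz.
98.4 MHz mod fs = 48.4 MHz.
48.4 MHz > fs/2 = 25 MHz, folds to fs − 48.4 MHz = 1.6 MHz.
8 MHz ≤ fs/2 = 25 MHz, passes unchanged.
102.2 MHz mod fs = 2.2 MHz.
2.2 MHz ≤ fs/2 = 25 MHz, appears at 2.2 MHz.
105 MHz mod fs = 5 MHz.
5 MHz ≤ fs/2 = 25 MHz, appears at 5 MHz.
Distinct values: {1.6 MHz, 2.2 MHz, 5 MHz, 8 MHz} → 4.

4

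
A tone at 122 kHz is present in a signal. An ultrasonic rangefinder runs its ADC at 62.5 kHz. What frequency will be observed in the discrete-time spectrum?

3 kHz

122 kHz mod fs = 59.5 kHz.
59.5 kHz > fs/2 = 31.25 kHz, folds to fs − 59.5 kHz = 3 kHz.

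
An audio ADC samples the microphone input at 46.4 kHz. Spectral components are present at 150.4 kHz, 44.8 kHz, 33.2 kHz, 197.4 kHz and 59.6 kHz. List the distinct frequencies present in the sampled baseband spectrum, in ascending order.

1.6 kHz, 11.2 kHz, 11.8 kHz, 13.2 kHz

fs/2 = 23.2 kHz.
150.4 kHz mod fs = 11.2 kHz.
11.2 kHz ≤ fs/2 = 23.2 kHz, appears at 11.2 kHz.
44.8 kHz > fs/2 = 23.2 kHz, folds to fs − 44.8 kHz = 1.6 kHz.
33.2 kHz > fs/2 = 23.2 kHz, folds to fs − 33.2 kHz = 13.2 kHz.
197.4 kHz mod fs = 11.8 kHz.
11.8 kHz ≤ fs/2 = 23.2 kHz, appears at 11.8 kHz.
59.6 kHz mod fs = 13.2 kHz.
13.2 kHz ≤ fs/2 = 23.2 kHz, appears at 13.2 kHz.
Distinct values: {1.6 kHz, 11.2 kHz, 11.8 kHz, 13.2 kHz}.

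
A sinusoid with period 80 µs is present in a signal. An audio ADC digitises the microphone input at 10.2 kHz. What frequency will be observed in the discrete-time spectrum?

T = 80 µs → f = 1/T = 12.5 kHz.
12.5 kHz mod fs = 2.3 kHz.
2.3 kHz ≤ fs/2 = 5.1 kHz, appears at 2.3 kHz.

2.3 kHz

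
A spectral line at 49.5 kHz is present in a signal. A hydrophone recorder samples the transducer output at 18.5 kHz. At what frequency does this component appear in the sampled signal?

49.5 kHz mod fs = 12.5 kHz.
12.5 kHz > fs/2 = 9.25 kHz, folds to fs − 12.5 kHz = 6 kHz.

6 kHz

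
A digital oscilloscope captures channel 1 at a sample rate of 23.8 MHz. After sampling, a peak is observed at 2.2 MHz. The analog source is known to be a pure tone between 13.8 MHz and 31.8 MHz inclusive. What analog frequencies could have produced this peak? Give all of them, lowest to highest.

Frequencies that alias to 2.2 MHz are k·fs ± 2.2 MHz for integer k ≥ 0.
k=0: 2.2 MHz.
k=1: 21.6 MHz, 26 MHz.
k=2: 45.4 MHz, 49.8 MHz.
Within [13.8 MHz, 31.8 MHz]: 21.6 MHz, 26 MHz.

21.6 MHz, 26 MHz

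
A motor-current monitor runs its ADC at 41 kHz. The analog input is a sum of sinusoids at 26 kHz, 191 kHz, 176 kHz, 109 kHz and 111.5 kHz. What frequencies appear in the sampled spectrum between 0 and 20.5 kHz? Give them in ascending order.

11.5 kHz, 12 kHz, 14 kHz, 15 kHz

fs/2 = 20.5 kHz.
26 kHz > fs/2 = 20.5 kHz, folds to fs − 26 kHz = 15 kHz.
191 kHz mod fs = 27 kHz.
27 kHz > fs/2 = 20.5 kHz, folds to fs − 27 kHz = 14 kHz.
176 kHz mod fs = 12 kHz.
12 kHz ≤ fs/2 = 20.5 kHz, appears at 12 kHz.
109 kHz mod fs = 27 kHz.
27 kHz > fs/2 = 20.5 kHz, folds to fs − 27 kHz = 14 kHz.
111.5 kHz mod fs = 29.5 kHz.
29.5 kHz > fs/2 = 20.5 kHz, folds to fs − 29.5 kHz = 11.5 kHz.
Distinct values: {11.5 kHz, 12 kHz, 14 kHz, 15 kHz}.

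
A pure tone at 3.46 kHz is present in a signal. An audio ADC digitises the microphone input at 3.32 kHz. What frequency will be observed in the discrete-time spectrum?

3.46 kHz mod fs = 0.14 kHz.
0.14 kHz ≤ fs/2 = 1.66 kHz, appears at 0.14 kHz.

0.14 kHz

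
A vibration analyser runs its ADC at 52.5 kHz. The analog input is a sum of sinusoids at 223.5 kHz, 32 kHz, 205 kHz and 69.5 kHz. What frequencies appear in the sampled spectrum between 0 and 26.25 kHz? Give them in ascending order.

5 kHz, 13.5 kHz, 17 kHz, 20.5 kHz

fs/2 = 26.25 kHz.
223.5 kHz mod fs = 13.5 kHz.
13.5 kHz ≤ fs/2 = 26.25 kHz, appears at 13.5 kHz.
32 kHz > fs/2 = 26.25 kHz, folds to fs − 32 kHz = 20.5 kHz.
205 kHz mod fs = 47.5 kHz.
47.5 kHz > fs/2 = 26.25 kHz, folds to fs − 47.5 kHz = 5 kHz.
69.5 kHz mod fs = 17 kHz.
17 kHz ≤ fs/2 = 26.25 kHz, appears at 17 kHz.
Distinct values: {5 kHz, 13.5 kHz, 17 kHz, 20.5 kHz}.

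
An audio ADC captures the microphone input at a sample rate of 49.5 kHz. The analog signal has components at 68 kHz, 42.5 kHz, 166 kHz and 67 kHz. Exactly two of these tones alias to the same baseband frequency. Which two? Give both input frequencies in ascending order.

67 kHz, 166 kHz

fs/2 = 24.75 kHz.
68 kHz mod fs = 18.5 kHz.
18.5 kHz ≤ fs/2 = 24.75 kHz, appears at 18.5 kHz.
42.5 kHz > fs/2 = 24.75 kHz, folds to fs − 42.5 kHz = 7 kHz.
166 kHz mod fs = 17.5 kHz.
17.5 kHz ≤ fs/2 = 24.75 kHz, appears at 17.5 kHz.
67 kHz mod fs = 17.5 kHz.
17.5 kHz ≤ fs/2 = 24.75 kHz, appears at 17.5 kHz.
67 kHz and 166 kHz both map to 17.5 kHz.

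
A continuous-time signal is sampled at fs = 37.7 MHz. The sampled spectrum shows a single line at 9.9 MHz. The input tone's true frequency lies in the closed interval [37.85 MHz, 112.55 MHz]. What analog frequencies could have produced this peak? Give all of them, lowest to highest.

47.6 MHz, 65.5 MHz, 85.3 MHz, 103.2 MHz

Frequencies that alias to 9.9 MHz are k·fs ± 9.9 MHz for integer k ≥ 0.
k=0: 9.9 MHz.
k=1: 27.8 MHz, 47.6 MHz.
k=2: 65.5 MHz, 85.3 MHz.
k=3: 103.2 MHz, 123 MHz.
k=4: 140.9 MHz, 160.7 MHz.
Within [37.85 MHz, 112.55 MHz]: 47.6 MHz, 65.5 MHz, 85.3 MHz, 103.2 MHz.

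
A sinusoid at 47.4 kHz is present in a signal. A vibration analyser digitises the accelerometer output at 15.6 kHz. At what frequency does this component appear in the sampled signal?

47.4 kHz mod fs = 0.6 kHz.
0.6 kHz ≤ fs/2 = 7.8 kHz, appears at 0.6 kHz.

0.6 kHz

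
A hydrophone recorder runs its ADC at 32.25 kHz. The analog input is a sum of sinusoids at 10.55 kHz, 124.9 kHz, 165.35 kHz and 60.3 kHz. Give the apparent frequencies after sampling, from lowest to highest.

4.1 kHz, 4.2 kHz, 10.55 kHz

fs/2 = 16.125 kHz.
10.55 kHz ≤ fs/2 = 16.125 kHz, passes unchanged.
124.9 kHz mod fs = 28.15 kHz.
28.15 kHz > fs/2 = 16.125 kHz, folds to fs − 28.15 kHz = 4.1 kHz.
165.35 kHz mod fs = 4.1 kHz.
4.1 kHz ≤ fs/2 = 16.125 kHz, appears at 4.1 kHz.
60.3 kHz mod fs = 28.05 kHz.
28.05 kHz > fs/2 = 16.125 kHz, folds to fs − 28.05 kHz = 4.2 kHz.
Distinct values: {4.1 kHz, 4.2 kHz, 10.55 kHz}.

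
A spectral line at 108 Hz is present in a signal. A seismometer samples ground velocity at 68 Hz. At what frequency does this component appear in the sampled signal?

108 Hz mod fs = 40 Hz.
40 Hz > fs/2 = 34 Hz, folds to fs − 40 Hz = 28 Hz.

28 Hz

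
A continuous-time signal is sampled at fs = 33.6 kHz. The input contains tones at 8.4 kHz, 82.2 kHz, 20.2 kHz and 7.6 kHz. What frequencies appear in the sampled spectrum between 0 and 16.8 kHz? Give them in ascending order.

7.6 kHz, 8.4 kHz, 13.4 kHz, 15 kHz

fs/2 = 16.8 kHz.
8.4 kHz ≤ fs/2 = 16.8 kHz, passes unchanged.
82.2 kHz mod fs = 15 kHz.
15 kHz ≤ fs/2 = 16.8 kHz, appears at 15 kHz.
20.2 kHz > fs/2 = 16.8 kHz, folds to fs − 20.2 kHz = 13.4 kHz.
7.6 kHz ≤ fs/2 = 16.8 kHz, passes unchanged.
Distinct values: {7.6 kHz, 8.4 kHz, 13.4 kHz, 15 kHz}.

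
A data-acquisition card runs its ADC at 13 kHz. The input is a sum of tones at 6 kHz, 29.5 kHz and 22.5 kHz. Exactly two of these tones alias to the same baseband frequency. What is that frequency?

3.5 kHz

fs/2 = 6.5 kHz.
6 kHz ≤ fs/2 = 6.5 kHz, passes unchanged.
29.5 kHz mod fs = 3.5 kHz.
3.5 kHz ≤ fs/2 = 6.5 kHz, appears at 3.5 kHz.
22.5 kHz mod fs = 9.5 kHz.
9.5 kHz > fs/2 = 6.5 kHz, folds to fs − 9.5 kHz = 3.5 kHz.
22.5 kHz and 29.5 kHz both map to 3.5 kHz.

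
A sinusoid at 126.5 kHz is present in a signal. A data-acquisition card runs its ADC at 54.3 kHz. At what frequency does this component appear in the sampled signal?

126.5 kHz mod fs = 17.9 kHz.
17.9 kHz ≤ fs/2 = 27.15 kHz, appears at 17.9 kHz.

17.9 kHz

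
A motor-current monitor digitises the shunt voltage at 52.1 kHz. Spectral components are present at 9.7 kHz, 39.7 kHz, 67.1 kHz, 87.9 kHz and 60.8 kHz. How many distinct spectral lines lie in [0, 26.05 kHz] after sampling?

5

fs/2 = 26.05 kHz.
9.7 kHz ≤ fs/2 = 26.05 kHz, passes unchanged.
39.7 kHz > fs/2 = 26.05 kHz, folds to fs − 39.7 kHz = 12.4 kHz.
67.1 kHz mod fs = 15 kHz.
15 kHz ≤ fs/2 = 26.05 kHz, appears at 15 kHz.
87.9 kHz mod fs = 35.8 kHz.
35.8 kHz > fs/2 = 26.05 kHz, folds to fs − 35.8 kHz = 16.3 kHz.
60.8 kHz mod fs = 8.7 kHz.
8.7 kHz ≤ fs/2 = 26.05 kHz, appears at 8.7 kHz.
Distinct values: {8.7 kHz, 9.7 kHz, 12.4 kHz, 15 kHz, 16.3 kHz} → 5.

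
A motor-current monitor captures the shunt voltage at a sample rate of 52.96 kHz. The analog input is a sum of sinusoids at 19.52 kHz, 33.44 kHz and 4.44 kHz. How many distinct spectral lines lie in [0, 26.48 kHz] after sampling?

fs/2 = 26.48 kHz.
19.52 kHz ≤ fs/2 = 26.48 kHz, passes unchanged.
33.44 kHz > fs/2 = 26.48 kHz, folds to fs − 33.44 kHz = 19.52 kHz.
4.44 kHz ≤ fs/2 = 26.48 kHz, passes unchanged.
Distinct values: {4.44 kHz, 19.52 kHz} → 2.

2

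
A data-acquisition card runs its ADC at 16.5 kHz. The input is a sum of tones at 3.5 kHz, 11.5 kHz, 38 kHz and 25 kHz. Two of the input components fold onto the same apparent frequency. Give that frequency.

5 kHz

fs/2 = 8.25 kHz.
3.5 kHz ≤ fs/2 = 8.25 kHz, passes unchanged.
11.5 kHz > fs/2 = 8.25 kHz, folds to fs − 11.5 kHz = 5 kHz.
38 kHz mod fs = 5 kHz.
5 kHz ≤ fs/2 = 8.25 kHz, appears at 5 kHz.
25 kHz mod fs = 8.5 kHz.
8.5 kHz > fs/2 = 8.25 kHz, folds to fs − 8.5 kHz = 8 kHz.
11.5 kHz and 38 kHz both map to 5 kHz.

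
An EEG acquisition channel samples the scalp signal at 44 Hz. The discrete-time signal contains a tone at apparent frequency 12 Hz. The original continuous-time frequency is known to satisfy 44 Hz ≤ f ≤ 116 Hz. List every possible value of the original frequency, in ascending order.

56 Hz, 76 Hz, 100 Hz

Frequencies that alias to 12 Hz are k·fs ± 12 Hz for integer k ≥ 0.
k=0: 12 Hz.
k=1: 32 Hz, 56 Hz.
k=2: 76 Hz, 100 Hz.
k=3: 120 Hz, 144 Hz.
Within [44 Hz, 116 Hz]: 56 Hz, 76 Hz, 100 Hz.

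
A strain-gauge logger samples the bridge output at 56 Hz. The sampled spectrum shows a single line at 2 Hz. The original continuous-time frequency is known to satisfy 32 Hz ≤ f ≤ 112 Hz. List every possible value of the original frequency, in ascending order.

54 Hz, 58 Hz, 110 Hz

Frequencies that alias to 2 Hz are k·fs ± 2 Hz for integer k ≥ 0.
k=0: 2 Hz.
k=1: 54 Hz, 58 Hz.
k=2: 110 Hz, 114 Hz.
k=3: 166 Hz, 170 Hz.
Within [32 Hz, 112 Hz]: 54 Hz, 58 Hz, 110 Hz.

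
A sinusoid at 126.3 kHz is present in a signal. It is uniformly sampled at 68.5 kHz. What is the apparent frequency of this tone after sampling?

10.7 kHz

126.3 kHz mod fs = 57.8 kHz.
57.8 kHz > fs/2 = 34.25 kHz, folds to fs − 57.8 kHz = 10.7 kHz.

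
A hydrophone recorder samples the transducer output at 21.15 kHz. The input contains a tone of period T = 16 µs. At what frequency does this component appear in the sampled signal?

T = 16 µs → f = 1/T = 62.5 kHz.
62.5 kHz mod fs = 20.2 kHz.
20.2 kHz > fs/2 = 10.575 kHz, folds to fs − 20.2 kHz = 0.95 kHz.

0.95 kHz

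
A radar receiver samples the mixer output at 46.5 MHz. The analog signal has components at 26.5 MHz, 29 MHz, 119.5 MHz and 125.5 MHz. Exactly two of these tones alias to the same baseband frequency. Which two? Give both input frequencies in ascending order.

fs/2 = 23.25 MHz.
26.5 MHz > fs/2 = 23.25 MHz, folds to fs − 26.5 MHz = 20 MHz.
29 MHz > fs/2 = 23.25 MHz, folds to fs − 29 MHz = 17.5 MHz.
119.5 MHz mod fs = 26.5 MHz.
26.5 MHz > fs/2 = 23.25 MHz, folds to fs − 26.5 MHz = 20 MHz.
125.5 MHz mod fs = 32.5 MHz.
32.5 MHz > fs/2 = 23.25 MHz, folds to fs − 32.5 MHz = 14 MHz.
26.5 MHz and 119.5 MHz both map to 20 MHz.

26.5 MHz, 119.5 MHz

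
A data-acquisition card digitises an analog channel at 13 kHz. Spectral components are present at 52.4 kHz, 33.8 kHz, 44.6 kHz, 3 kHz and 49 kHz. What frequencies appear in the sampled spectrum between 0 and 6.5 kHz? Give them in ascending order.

fs/2 = 6.5 kHz.
52.4 kHz mod fs = 0.4 kHz.
0.4 kHz ≤ fs/2 = 6.5 kHz, appears at 0.4 kHz.
33.8 kHz mod fs = 7.8 kHz.
7.8 kHz > fs/2 = 6.5 kHz, folds to fs − 7.8 kHz = 5.2 kHz.
44.6 kHz mod fs = 5.6 kHz.
5.6 kHz ≤ fs/2 = 6.5 kHz, appears at 5.6 kHz.
3 kHz ≤ fs/2 = 6.5 kHz, passes unchanged.
49 kHz mod fs = 10 kHz.
10 kHz > fs/2 = 6.5 kHz, folds to fs − 10 kHz = 3 kHz.
Distinct values: {0.4 kHz, 3 kHz, 5.2 kHz, 5.6 kHz}.

0.4 kHz, 3 kHz, 5.2 kHz, 5.6 kHz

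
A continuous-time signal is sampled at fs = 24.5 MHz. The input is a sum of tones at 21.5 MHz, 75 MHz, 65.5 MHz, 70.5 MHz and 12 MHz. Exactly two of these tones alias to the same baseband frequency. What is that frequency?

fs/2 = 12.25 MHz.
21.5 MHz > fs/2 = 12.25 MHz, folds to fs − 21.5 MHz = 3 MHz.
75 MHz mod fs = 1.5 MHz.
1.5 MHz ≤ fs/2 = 12.25 MHz, appears at 1.5 MHz.
65.5 MHz mod fs = 16.5 MHz.
16.5 MHz > fs/2 = 12.25 MHz, folds to fs − 16.5 MHz = 8 MHz.
70.5 MHz mod fs = 21.5 MHz.
21.5 MHz > fs/2 = 12.25 MHz, folds to fs − 21.5 MHz = 3 MHz.
12 MHz ≤ fs/2 = 12.25 MHz, passes unchanged.
21.5 MHz and 70.5 MHz both map to 3 MHz.

3 MHz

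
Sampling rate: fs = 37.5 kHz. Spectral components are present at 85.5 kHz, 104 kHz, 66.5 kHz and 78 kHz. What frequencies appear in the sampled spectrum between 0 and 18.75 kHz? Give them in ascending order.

fs/2 = 18.75 kHz.
85.5 kHz mod fs = 10.5 kHz.
10.5 kHz ≤ fs/2 = 18.75 kHz, appears at 10.5 kHz.
104 kHz mod fs = 29 kHz.
29 kHz > fs/2 = 18.75 kHz, folds to fs − 29 kHz = 8.5 kHz.
66.5 kHz mod fs = 29 kHz.
29 kHz > fs/2 = 18.75 kHz, folds to fs − 29 kHz = 8.5 kHz.
78 kHz mod fs = 3 kHz.
3 kHz ≤ fs/2 = 18.75 kHz, appears at 3 kHz.
Distinct values: {3 kHz, 8.5 kHz, 10.5 kHz}.

3 kHz, 8.5 kHz, 10.5 kHz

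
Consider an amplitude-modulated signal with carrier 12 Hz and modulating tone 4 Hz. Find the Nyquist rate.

32 Hz

AM sidebands sit at fc ± fm = 8 Hz and 16 Hz.
Highest-frequency component: 16 Hz.
Nyquist rate = 2 × 16 Hz = 32 Hz.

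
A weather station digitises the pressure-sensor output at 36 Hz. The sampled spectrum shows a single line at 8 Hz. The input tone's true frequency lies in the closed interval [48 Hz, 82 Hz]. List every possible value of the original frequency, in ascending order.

Frequencies that alias to 8 Hz are k·fs ± 8 Hz for integer k ≥ 0.
k=0: 8 Hz.
k=1: 28 Hz, 44 Hz.
k=2: 64 Hz, 80 Hz.
k=3: 100 Hz, 116 Hz.
Within [48 Hz, 82 Hz]: 64 Hz, 80 Hz.

64 Hz, 80 Hz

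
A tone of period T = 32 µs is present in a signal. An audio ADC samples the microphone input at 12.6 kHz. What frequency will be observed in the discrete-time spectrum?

T = 32 µs → f = 1/T = 31.25 kHz.
31.25 kHz mod fs = 6.05 kHz.
6.05 kHz ≤ fs/2 = 6.3 kHz, appears at 6.05 kHz.

6.05 kHz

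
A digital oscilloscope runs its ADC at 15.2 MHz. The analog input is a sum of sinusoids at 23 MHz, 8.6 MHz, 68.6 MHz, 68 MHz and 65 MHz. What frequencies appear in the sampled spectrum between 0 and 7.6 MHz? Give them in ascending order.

fs/2 = 7.6 MHz.
23 MHz mod fs = 7.8 MHz.
7.8 MHz > fs/2 = 7.6 MHz, folds to fs − 7.8 MHz = 7.4 MHz.
8.6 MHz > fs/2 = 7.6 MHz, folds to fs − 8.6 MHz = 6.6 MHz.
68.6 MHz mod fs = 7.8 MHz.
7.8 MHz > fs/2 = 7.6 MHz, folds to fs − 7.8 MHz = 7.4 MHz.
68 MHz mod fs = 7.2 MHz.
7.2 MHz ≤ fs/2 = 7.6 MHz, appears at 7.2 MHz.
65 MHz mod fs = 4.2 MHz.
4.2 MHz ≤ fs/2 = 7.6 MHz, appears at 4.2 MHz.
Distinct values: {4.2 MHz, 6.6 MHz, 7.2 MHz, 7.4 MHz}.

4.2 MHz, 6.6 MHz, 7.2 MHz, 7.4 MHz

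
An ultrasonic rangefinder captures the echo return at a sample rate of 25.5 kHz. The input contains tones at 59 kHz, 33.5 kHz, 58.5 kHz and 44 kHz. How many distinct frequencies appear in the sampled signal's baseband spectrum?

fs/2 = 12.75 kHz.
59 kHz mod fs = 8 kHz.
8 kHz ≤ fs/2 = 12.75 kHz, appears at 8 kHz.
33.5 kHz mod fs = 8 kHz.
8 kHz ≤ fs/2 = 12.75 kHz, appears at 8 kHz.
58.5 kHz mod fs = 7.5 kHz.
7.5 kHz ≤ fs/2 = 12.75 kHz, appears at 7.5 kHz.
44 kHz mod fs = 18.5 kHz.
18.5 kHz > fs/2 = 12.75 kHz, folds to fs − 18.5 kHz = 7 kHz.
Distinct values: {7 kHz, 7.5 kHz, 8 kHz} → 3.

3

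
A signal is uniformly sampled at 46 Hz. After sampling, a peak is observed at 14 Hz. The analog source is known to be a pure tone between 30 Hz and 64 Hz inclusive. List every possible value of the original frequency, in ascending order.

Frequencies that alias to 14 Hz are k·fs ± 14 Hz for integer k ≥ 0.
k=0: 14 Hz.
k=1: 32 Hz, 60 Hz.
k=2: 78 Hz, 106 Hz.
Within [30 Hz, 64 Hz]: 32 Hz, 60 Hz.

32 Hz, 60 Hz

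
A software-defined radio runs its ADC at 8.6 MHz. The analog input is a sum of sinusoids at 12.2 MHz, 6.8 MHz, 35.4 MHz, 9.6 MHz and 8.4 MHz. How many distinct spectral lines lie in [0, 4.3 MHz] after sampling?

4

fs/2 = 4.3 MHz.
12.2 MHz mod fs = 3.6 MHz.
3.6 MHz ≤ fs/2 = 4.3 MHz, appears at 3.6 MHz.
6.8 MHz > fs/2 = 4.3 MHz, folds to fs − 6.8 MHz = 1.8 MHz.
35.4 MHz mod fs = 1 MHz.
1 MHz ≤ fs/2 = 4.3 MHz, appears at 1 MHz.
9.6 MHz mod fs = 1 MHz.
1 MHz ≤ fs/2 = 4.3 MHz, appears at 1 MHz.
8.4 MHz > fs/2 = 4.3 MHz, folds to fs − 8.4 MHz = 0.2 MHz.
Distinct values: {0.2 MHz, 1 MHz, 1.8 MHz, 3.6 MHz} → 4.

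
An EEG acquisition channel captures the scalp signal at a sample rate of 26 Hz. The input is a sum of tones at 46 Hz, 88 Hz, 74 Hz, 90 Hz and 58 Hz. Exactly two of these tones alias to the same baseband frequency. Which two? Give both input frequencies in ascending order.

46 Hz, 58 Hz

fs/2 = 13 Hz.
46 Hz mod fs = 20 Hz.
20 Hz > fs/2 = 13 Hz, folds to fs − 20 Hz = 6 Hz.
88 Hz mod fs = 10 Hz.
10 Hz ≤ fs/2 = 13 Hz, appears at 10 Hz.
74 Hz mod fs = 22 Hz.
22 Hz > fs/2 = 13 Hz, folds to fs − 22 Hz = 4 Hz.
90 Hz mod fs = 12 Hz.
12 Hz ≤ fs/2 = 13 Hz, appears at 12 Hz.
58 Hz mod fs = 6 Hz.
6 Hz ≤ fs/2 = 13 Hz, appears at 6 Hz.
46 Hz and 58 Hz both map to 6 Hz.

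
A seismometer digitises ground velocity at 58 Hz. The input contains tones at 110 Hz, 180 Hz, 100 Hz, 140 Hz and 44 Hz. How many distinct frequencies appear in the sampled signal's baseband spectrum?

4

fs/2 = 29 Hz.
110 Hz mod fs = 52 Hz.
52 Hz > fs/2 = 29 Hz, folds to fs − 52 Hz = 6 Hz.
180 Hz mod fs = 6 Hz.
6 Hz ≤ fs/2 = 29 Hz, appears at 6 Hz.
100 Hz mod fs = 42 Hz.
42 Hz > fs/2 = 29 Hz, folds to fs − 42 Hz = 16 Hz.
140 Hz mod fs = 24 Hz.
24 Hz ≤ fs/2 = 29 Hz, appears at 24 Hz.
44 Hz > fs/2 = 29 Hz, folds to fs − 44 Hz = 14 Hz.
Distinct values: {6 Hz, 14 Hz, 16 Hz, 24 Hz} → 4.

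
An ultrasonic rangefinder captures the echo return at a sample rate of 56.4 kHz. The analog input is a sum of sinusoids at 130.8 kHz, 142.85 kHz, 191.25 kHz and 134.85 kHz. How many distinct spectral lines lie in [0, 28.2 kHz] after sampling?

3

fs/2 = 28.2 kHz.
130.8 kHz mod fs = 18 kHz.
18 kHz ≤ fs/2 = 28.2 kHz, appears at 18 kHz.
142.85 kHz mod fs = 30.05 kHz.
30.05 kHz > fs/2 = 28.2 kHz, folds to fs − 30.05 kHz = 26.35 kHz.
191.25 kHz mod fs = 22.05 kHz.
22.05 kHz ≤ fs/2 = 28.2 kHz, appears at 22.05 kHz.
134.85 kHz mod fs = 22.05 kHz.
22.05 kHz ≤ fs/2 = 28.2 kHz, appears at 22.05 kHz.
Distinct values: {18 kHz, 22.05 kHz, 26.35 kHz} → 3.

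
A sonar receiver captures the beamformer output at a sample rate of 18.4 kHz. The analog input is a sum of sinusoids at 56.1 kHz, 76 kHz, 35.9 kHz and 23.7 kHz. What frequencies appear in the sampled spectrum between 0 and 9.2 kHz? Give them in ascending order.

fs/2 = 9.2 kHz.
56.1 kHz mod fs = 0.9 kHz.
0.9 kHz ≤ fs/2 = 9.2 kHz, appears at 0.9 kHz.
76 kHz mod fs = 2.4 kHz.
2.4 kHz ≤ fs/2 = 9.2 kHz, appears at 2.4 kHz.
35.9 kHz mod fs = 17.5 kHz.
17.5 kHz > fs/2 = 9.2 kHz, folds to fs − 17.5 kHz = 0.9 kHz.
23.7 kHz mod fs = 5.3 kHz.
5.3 kHz ≤ fs/2 = 9.2 kHz, appears at 5.3 kHz.
Distinct values: {0.9 kHz, 2.4 kHz, 5.3 kHz}.

0.9 kHz, 2.4 kHz, 5.3 kHz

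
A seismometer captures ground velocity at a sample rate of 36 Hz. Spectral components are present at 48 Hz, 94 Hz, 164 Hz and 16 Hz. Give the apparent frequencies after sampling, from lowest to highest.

12 Hz, 14 Hz, 16 Hz

fs/2 = 18 Hz.
48 Hz mod fs = 12 Hz.
12 Hz ≤ fs/2 = 18 Hz, appears at 12 Hz.
94 Hz mod fs = 22 Hz.
22 Hz > fs/2 = 18 Hz, folds to fs − 22 Hz = 14 Hz.
164 Hz mod fs = 20 Hz.
20 Hz > fs/2 = 18 Hz, folds to fs − 20 Hz = 16 Hz.
16 Hz ≤ fs/2 = 18 Hz, passes unchanged.
Distinct values: {12 Hz, 14 Hz, 16 Hz}.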